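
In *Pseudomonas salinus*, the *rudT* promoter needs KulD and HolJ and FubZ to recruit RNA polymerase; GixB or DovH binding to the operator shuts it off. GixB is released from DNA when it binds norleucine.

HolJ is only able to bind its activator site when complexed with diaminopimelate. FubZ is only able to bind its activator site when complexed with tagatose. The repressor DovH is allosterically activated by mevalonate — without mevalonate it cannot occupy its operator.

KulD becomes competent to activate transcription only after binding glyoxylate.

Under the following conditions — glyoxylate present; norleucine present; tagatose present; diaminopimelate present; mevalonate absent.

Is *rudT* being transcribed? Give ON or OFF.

Glyoxylate is present, so KulD is active.
Norleucine is present, so GixB is inactive.
Diaminopimelate is present, so HolJ is active.
Mevalonate is absent, so DovH is inactive.
Tagatose is present, so FubZ is active.
No repressor is bound and KulD and HolJ and FubZ are active, so *rudT* is transcribed.

ON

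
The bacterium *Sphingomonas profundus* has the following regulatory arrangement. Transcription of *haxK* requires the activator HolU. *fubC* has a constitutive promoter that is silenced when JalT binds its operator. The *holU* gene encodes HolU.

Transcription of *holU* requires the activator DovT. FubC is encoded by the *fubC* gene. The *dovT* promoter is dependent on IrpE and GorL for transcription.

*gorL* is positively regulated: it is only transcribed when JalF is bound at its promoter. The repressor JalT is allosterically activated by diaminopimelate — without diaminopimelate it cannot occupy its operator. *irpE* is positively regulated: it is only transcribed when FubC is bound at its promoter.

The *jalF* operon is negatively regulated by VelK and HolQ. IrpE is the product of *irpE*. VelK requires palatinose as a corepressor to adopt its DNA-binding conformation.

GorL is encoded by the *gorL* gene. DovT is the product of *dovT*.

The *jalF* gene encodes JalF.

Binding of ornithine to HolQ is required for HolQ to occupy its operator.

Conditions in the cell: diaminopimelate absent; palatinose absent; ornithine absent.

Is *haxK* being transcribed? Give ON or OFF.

Diaminopimelate is absent, so JalT is inactive.
With no repressor bound, *fubC* is transcribed.
So FubC is produced and active.
No repressor is bound and FubC is active, so *irpE* is transcribed.
So IrpE is produced and active.
Palatinose is absent, so VelK is inactive.
Ornithine is absent, so HolQ is inactive.
With no repressor bound, *jalF* is transcribed.
So JalF is produced and active.
No repressor is bound and JalF is active, so *gorL* is transcribed.
So GorL is produced and active.
No repressor is bound and IrpE and GorL are active, so *dovT* is transcribed.
So DovT is produced and active.
No repressor is bound and DovT is active, so *holU* is transcribed.
So HolU is produced and active.
No repressor is bound and HolU is active, so *haxK* is transcribed.

ON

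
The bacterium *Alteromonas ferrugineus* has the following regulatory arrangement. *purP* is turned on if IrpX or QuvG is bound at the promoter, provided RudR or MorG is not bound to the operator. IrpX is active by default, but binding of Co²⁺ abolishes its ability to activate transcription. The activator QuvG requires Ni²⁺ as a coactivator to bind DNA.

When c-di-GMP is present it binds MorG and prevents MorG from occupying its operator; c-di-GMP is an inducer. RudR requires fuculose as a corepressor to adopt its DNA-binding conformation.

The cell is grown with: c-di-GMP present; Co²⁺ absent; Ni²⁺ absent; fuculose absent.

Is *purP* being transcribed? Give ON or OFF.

Co²⁺ is absent, so IrpX is active.
Ni²⁺ is absent, so QuvG is inactive.
Fuculose is absent, so RudR is inactive.
c-di-GMP is present, so MorG is inactive.
Activator IrpX is present, so *purP* is transcribed.

ON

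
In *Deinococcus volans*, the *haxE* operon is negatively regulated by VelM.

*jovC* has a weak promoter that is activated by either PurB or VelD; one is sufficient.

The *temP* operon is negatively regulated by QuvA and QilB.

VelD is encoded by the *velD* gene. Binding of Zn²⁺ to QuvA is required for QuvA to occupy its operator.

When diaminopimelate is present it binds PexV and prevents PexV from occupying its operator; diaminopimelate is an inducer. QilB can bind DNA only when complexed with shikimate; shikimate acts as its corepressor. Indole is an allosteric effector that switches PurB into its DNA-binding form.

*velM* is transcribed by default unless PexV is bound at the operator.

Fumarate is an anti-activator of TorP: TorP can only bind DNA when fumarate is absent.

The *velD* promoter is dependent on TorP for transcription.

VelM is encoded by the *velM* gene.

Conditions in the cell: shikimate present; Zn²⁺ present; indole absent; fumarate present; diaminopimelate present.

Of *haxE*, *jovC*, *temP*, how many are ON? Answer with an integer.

0

Diaminopimelate is present, so PexV is inactive.
With no repressor bound, *velM* is transcribed.
So VelM is produced and active.
With repressor VelM bound, *haxE* is not transcribed.
→ *haxE* is OFF.
Indole is absent, so PurB is inactive.
Fumarate is present, so TorP is inactive.
Required activator TorP is absent, so *velD* is not transcribed.
So VelD is not produced.
No activator is available at the *jovC* promoter, so *jovC* is not transcribed.
→ *jovC* is OFF.
Zn²⁺ is present, so QuvA is active.
Shikimate is present, so QilB is active.
With repressor QuvA bound, *temP* is not transcribed.
→ *temP* is OFF.
0 of the 3 genes are transcribed.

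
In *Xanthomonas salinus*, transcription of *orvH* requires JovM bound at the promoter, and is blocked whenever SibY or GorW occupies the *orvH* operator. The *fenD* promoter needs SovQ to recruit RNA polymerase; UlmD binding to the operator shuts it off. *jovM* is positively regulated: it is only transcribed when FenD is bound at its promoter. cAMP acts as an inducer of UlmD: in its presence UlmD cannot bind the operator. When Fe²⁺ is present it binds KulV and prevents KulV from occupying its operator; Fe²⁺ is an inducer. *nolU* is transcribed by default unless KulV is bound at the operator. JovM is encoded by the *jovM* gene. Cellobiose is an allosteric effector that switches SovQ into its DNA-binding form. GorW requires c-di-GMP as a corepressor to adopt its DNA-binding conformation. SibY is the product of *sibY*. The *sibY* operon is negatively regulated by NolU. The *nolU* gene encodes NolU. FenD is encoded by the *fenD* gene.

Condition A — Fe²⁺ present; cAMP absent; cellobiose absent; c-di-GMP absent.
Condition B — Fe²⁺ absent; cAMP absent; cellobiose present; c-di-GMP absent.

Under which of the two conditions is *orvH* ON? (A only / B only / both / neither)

neither

Condition A:
Fe²⁺ is present, so KulV is inactive.
With no repressor bound, *nolU* is transcribed.
So NolU is produced and active.
With repressor NolU bound, *sibY* is not transcribed.
So SibY is not produced.
cAMP is absent, so UlmD is active.
Cellobiose is absent, so SovQ is inactive.
With repressor UlmD bound, *fenD* is not transcribed.
So FenD is not produced.
Required activator FenD is absent, so *jovM* is not transcribed.
So JovM is not produced.
c-di-GMP is absent, so GorW is inactive.
Required activator JovM is absent, so *orvH* is not transcribed.
→ *orvH* is OFF in A.
Condition B:
Fe²⁺ is absent, so KulV is active.
With repressor KulV bound, *nolU* is not transcribed.
So NolU is not produced.
With no repressor bound, *sibY* is transcribed.
So SibY is produced and active.
cAMP is absent, so UlmD is active.
Cellobiose is present, so SovQ is active.
With repressor UlmD bound, *fenD* is not transcribed.
So FenD is not produced.
Required activator FenD is absent, so *jovM* is not transcribed.
So JovM is not produced.
c-di-GMP is absent, so GorW is inactive.
With repressor SibY bound, *orvH* is not transcribed.
→ *orvH* is OFF in B.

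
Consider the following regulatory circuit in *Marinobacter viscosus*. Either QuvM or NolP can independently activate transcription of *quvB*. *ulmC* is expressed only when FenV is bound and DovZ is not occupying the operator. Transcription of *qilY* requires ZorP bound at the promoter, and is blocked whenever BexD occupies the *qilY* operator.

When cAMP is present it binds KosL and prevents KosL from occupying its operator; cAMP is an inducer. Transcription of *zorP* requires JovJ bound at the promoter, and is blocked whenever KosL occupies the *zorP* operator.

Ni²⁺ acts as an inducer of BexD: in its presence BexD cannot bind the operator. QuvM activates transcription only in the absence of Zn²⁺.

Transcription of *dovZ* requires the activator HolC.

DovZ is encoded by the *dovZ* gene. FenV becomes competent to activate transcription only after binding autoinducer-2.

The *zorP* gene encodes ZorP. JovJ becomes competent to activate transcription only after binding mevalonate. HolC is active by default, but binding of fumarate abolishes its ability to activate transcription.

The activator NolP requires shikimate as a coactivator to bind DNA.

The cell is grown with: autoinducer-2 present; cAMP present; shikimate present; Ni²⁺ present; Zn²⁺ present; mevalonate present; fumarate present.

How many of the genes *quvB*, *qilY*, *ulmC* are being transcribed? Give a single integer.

Zn²⁺ is present, so QuvM is inactive.
Shikimate is present, so NolP is active.
Activator NolP is present, so *quvB* is transcribed.
→ *quvB* is ON.
Ni²⁺ is present, so BexD is inactive.
cAMP is present, so KosL is inactive.
Mevalonate is present, so JovJ is active.
No repressor is bound and JovJ is active, so *zorP* is transcribed.
So ZorP is produced and active.
No repressor is bound and ZorP is active, so *qilY* is transcribed.
→ *qilY* is ON.
Fumarate is present, so HolC is inactive.
Required activator HolC is absent, so *dovZ* is not transcribed.
So DovZ is not produced.
Autoinducer-2 is present, so FenV is active.
No repressor is bound and FenV is active, so *ulmC* is transcribed.
→ *ulmC* is ON.
3 of the 3 genes are transcribed.

3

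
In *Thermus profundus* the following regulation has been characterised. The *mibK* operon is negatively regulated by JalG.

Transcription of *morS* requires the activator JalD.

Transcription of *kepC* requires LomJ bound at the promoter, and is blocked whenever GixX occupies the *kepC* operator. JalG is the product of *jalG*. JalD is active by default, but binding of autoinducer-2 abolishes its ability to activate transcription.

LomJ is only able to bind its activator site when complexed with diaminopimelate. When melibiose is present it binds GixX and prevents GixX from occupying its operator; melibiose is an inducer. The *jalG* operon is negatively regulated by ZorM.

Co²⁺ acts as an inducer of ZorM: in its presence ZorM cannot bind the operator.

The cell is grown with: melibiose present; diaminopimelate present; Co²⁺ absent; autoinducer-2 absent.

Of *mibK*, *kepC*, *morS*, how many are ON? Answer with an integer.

Co²⁺ is absent, so ZorM is active.
With repressor ZorM bound, *jalG* is not transcribed.
So JalG is not produced.
With no repressor bound, *mibK* is transcribed.
→ *mibK* is ON.
Diaminopimelate is present, so LomJ is active.
Melibiose is present, so GixX is inactive.
No repressor is bound and LomJ is active, so *kepC* is transcribed.
→ *kepC* is ON.
Autoinducer-2 is absent, so JalD is active.
No repressor is bound and JalD is active, so *morS* is transcribed.
→ *morS* is ON.
3 of the 3 genes are transcribed.

3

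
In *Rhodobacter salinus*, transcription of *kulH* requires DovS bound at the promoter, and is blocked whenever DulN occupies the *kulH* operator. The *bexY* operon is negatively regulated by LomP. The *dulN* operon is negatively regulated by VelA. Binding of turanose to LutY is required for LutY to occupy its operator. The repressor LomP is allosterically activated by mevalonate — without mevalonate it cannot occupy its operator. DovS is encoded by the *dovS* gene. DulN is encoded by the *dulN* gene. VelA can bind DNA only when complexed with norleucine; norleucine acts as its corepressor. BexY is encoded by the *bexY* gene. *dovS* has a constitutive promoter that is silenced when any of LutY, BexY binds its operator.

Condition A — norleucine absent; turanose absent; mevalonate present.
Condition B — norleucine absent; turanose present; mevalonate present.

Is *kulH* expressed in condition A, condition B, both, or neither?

Condition A:
Norleucine is absent, so VelA is inactive.
With no repressor bound, *dulN* is transcribed.
So DulN is produced and active.
Turanose is absent, so LutY is inactive.
Mevalonate is present, so LomP is active.
With repressor LomP bound, *bexY* is not transcribed.
So BexY is not produced.
With no repressor bound, *dovS* is transcribed.
So DovS is produced and active.
With repressor DulN bound, *kulH* is not transcribed.
→ *kulH* is OFF in A.
Condition B:
Norleucine is absent, so VelA is inactive.
With no repressor bound, *dulN* is transcribed.
So DulN is produced and active.
Turanose is present, so LutY is active.
Mevalonate is present, so LomP is active.
With repressor LomP bound, *bexY* is not transcribed.
So BexY is not produced.
With repressor LutY bound, *dovS* is not transcribed.
So DovS is not produced.
With repressor DulN bound, *kulH* is not transcribed.
→ *kulH* is OFF in B.

neither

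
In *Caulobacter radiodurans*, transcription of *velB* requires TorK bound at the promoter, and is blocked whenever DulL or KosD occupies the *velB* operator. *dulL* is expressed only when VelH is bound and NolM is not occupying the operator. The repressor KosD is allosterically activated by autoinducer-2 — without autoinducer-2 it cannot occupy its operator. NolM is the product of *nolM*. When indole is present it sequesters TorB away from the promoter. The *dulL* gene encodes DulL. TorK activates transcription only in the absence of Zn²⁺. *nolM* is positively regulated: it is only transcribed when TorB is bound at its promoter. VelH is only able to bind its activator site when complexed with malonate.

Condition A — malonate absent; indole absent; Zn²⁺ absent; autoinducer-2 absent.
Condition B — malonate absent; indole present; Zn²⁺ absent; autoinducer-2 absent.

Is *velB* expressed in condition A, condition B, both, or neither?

both

Condition A:
Malonate is absent, so VelH is inactive.
Indole is absent, so TorB is active.
No repressor is bound and TorB is active, so *nolM* is transcribed.
So NolM is produced and active.
With repressor NolM bound, *dulL* is not transcribed.
So DulL is not produced.
Zn²⁺ is absent, so TorK is active.
Autoinducer-2 is absent, so KosD is inactive.
No repressor is bound and TorK is active, so *velB* is transcribed.
→ *velB* is ON in A.
Condition B:
Malonate is absent, so VelH is inactive.
Indole is present, so TorB is inactive.
Required activator TorB is absent, so *nolM* is not transcribed.
So NolM is not produced.
Required activator VelH is absent, so *dulL* is not transcribed.
So DulL is not produced.
Zn²⁺ is absent, so TorK is active.
Autoinducer-2 is absent, so KosD is inactive.
No repressor is bound and TorK is active, so *velB* is transcribed.
→ *velB* is ON in B.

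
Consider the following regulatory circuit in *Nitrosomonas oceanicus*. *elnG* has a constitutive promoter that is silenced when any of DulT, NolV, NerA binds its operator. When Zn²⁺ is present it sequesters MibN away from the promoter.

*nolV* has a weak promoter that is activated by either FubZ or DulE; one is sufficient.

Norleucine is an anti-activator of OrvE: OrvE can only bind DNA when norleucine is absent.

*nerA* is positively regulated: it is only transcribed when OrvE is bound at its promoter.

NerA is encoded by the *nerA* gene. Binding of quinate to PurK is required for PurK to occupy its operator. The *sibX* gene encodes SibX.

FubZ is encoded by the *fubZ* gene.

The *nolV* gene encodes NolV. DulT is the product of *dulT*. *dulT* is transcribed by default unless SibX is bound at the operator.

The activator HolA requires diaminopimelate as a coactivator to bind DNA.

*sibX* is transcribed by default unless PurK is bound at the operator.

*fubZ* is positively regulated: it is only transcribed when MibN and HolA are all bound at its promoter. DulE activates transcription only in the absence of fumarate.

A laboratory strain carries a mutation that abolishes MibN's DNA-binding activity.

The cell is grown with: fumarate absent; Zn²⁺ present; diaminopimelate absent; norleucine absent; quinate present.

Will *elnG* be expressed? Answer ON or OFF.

Quinate is present, so PurK is active.
With repressor PurK bound, *sibX* is not transcribed.
So SibX is not produced.
With no repressor bound, *dulT* is transcribed.
So DulT is produced and active.
MibN is non-functional in this strain, so it has no effect.
Diaminopimelate is absent, so HolA is inactive.
Required activator MibN is absent, so *fubZ* is not transcribed.
So FubZ is not produced.
Fumarate is absent, so DulE is active.
Activator DulE is present, so *nolV* is transcribed.
So NolV is produced and active.
Norleucine is absent, so OrvE is active.
No repressor is bound and OrvE is active, so *nerA* is transcribed.
So NerA is produced and active.
With repressor DulT bound, *elnG* is not transcribed.

OFF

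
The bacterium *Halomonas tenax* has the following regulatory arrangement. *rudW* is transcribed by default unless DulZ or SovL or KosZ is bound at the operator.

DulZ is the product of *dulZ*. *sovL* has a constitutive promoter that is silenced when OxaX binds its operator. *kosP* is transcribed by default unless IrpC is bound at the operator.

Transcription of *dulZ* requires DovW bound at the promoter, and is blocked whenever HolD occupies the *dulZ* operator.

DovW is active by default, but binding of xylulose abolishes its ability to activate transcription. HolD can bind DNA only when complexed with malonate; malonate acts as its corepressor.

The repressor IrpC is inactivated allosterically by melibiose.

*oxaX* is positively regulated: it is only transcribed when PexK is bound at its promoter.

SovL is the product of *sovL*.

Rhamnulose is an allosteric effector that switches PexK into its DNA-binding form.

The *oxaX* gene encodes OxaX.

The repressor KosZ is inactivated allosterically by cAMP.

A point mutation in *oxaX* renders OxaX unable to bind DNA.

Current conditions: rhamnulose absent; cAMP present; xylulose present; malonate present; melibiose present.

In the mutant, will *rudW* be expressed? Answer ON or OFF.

Xylulose is present, so DovW is inactive.
Malonate is present, so HolD is active.
With repressor HolD bound, *dulZ* is not transcribed.
So DulZ is not produced.
OxaX is non-functional in this strain, so it has no effect.
With no repressor bound, *sovL* is transcribed.
So SovL is produced and active.
cAMP is present, so KosZ is inactive.
With repressor SovL bound, *rudW* is not transcribed.

OFF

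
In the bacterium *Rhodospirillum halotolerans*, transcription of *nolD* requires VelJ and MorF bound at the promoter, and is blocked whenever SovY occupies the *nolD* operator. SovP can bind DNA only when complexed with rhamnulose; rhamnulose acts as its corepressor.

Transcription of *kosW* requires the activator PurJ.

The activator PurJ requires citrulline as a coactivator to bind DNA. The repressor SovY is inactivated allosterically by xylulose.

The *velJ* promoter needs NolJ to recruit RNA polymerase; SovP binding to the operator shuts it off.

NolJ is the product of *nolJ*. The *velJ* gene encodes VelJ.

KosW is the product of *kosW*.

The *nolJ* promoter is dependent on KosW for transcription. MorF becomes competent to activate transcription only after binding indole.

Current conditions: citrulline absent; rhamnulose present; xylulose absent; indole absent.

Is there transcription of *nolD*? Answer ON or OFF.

OFF

Xylulose is absent, so SovY is active.
Citrulline is absent, so PurJ is inactive.
Required activator PurJ is absent, so *kosW* is not transcribed.
So KosW is not produced.
Required activator KosW is absent, so *nolJ* is not transcribed.
So NolJ is not produced.
Rhamnulose is present, so SovP is active.
With repressor SovP bound, *velJ* is not transcribed.
So VelJ is not produced.
Indole is absent, so MorF is inactive.
With repressor SovY bound, *nolD* is not transcribed.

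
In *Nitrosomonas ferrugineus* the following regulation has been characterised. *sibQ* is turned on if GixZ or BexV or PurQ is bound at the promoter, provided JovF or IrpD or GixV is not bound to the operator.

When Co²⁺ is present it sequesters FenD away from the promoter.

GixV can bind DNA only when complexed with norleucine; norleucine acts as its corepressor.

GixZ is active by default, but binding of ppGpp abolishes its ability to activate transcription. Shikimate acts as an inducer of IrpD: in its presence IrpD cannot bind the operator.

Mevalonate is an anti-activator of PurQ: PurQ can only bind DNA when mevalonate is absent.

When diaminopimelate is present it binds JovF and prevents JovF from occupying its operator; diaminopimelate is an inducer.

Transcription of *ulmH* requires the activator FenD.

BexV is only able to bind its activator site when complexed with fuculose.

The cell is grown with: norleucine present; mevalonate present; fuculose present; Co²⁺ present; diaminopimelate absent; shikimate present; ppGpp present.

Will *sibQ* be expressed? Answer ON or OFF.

OFF

ppGpp is present, so GixZ is inactive.
Fuculose is present, so BexV is active.
Diaminopimelate is absent, so JovF is active.
Shikimate is present, so IrpD is inactive.
Norleucine is present, so GixV is active.
Mevalonate is present, so PurQ is inactive.
With repressor JovF bound, *sibQ* is not transcribed.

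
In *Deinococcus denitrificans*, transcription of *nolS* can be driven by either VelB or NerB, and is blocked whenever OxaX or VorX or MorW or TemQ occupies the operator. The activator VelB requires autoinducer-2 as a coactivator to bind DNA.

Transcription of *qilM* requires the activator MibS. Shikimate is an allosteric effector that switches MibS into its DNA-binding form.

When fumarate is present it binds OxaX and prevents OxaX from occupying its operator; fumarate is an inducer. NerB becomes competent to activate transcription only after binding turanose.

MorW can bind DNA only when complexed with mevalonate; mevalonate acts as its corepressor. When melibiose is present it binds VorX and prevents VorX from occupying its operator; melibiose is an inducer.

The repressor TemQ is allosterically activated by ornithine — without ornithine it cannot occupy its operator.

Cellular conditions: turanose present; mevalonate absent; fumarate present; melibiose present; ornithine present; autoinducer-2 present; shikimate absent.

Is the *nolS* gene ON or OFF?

OFF

Autoinducer-2 is present, so VelB is active.
Fumarate is present, so OxaX is inactive.
Melibiose is present, so VorX is inactive.
Mevalonate is absent, so MorW is inactive.
Ornithine is present, so TemQ is active.
Turanose is present, so NerB is active.
With repressor TemQ bound, *nolS* is not transcribed.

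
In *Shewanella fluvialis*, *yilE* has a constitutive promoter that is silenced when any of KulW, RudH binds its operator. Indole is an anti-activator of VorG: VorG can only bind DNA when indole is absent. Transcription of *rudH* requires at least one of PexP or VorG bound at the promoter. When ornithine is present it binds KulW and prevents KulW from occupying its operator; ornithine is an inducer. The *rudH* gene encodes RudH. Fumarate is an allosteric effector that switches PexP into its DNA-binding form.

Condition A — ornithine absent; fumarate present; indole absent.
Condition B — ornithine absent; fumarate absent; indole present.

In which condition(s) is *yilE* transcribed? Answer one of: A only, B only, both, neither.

Condition A:
Ornithine is absent, so KulW is active.
Fumarate is present, so PexP is active.
Indole is absent, so VorG is active.
Activator PexP is present, so *rudH* is transcribed.
So RudH is produced and active.
With repressor KulW bound, *yilE* is not transcribed.
→ *yilE* is OFF in A.
Condition B:
Ornithine is absent, so KulW is active.
Fumarate is absent, so PexP is inactive.
Indole is present, so VorG is inactive.
No activator is available at the *rudH* promoter, so *rudH* is not transcribed.
So RudH is not produced.
With repressor KulW bound, *yilE* is not transcribed.
→ *yilE* is OFF in B.

neither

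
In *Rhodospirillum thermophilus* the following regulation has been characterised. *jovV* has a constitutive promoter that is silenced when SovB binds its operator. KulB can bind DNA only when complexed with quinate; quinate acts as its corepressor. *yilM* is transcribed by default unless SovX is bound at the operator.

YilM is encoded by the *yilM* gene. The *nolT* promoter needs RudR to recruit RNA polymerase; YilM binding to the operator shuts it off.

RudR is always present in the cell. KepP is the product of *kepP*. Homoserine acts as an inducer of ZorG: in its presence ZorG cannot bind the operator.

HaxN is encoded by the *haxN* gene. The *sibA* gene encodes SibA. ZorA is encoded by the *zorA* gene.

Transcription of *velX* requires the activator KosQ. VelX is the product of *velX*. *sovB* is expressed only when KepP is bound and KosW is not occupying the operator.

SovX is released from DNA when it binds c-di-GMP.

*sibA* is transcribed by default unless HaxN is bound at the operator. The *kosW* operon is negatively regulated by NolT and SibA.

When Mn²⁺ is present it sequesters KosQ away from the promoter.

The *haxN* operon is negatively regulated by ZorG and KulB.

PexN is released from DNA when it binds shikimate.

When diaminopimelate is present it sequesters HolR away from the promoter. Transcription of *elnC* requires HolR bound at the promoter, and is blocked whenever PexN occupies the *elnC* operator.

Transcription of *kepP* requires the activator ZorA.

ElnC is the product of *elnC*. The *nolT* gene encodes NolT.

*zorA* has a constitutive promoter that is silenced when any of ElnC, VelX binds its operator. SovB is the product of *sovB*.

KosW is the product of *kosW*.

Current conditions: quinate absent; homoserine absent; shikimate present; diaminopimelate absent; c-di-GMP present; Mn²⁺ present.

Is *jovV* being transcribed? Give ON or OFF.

ON

c-di-GMP is present, so SovX is inactive.
With no repressor bound, *yilM* is transcribed.
So YilM is produced and active.
RudR is produced constitutively and is active.
With repressor YilM bound, *nolT* is not transcribed.
So NolT is not produced.
Homoserine is absent, so ZorG is active.
Quinate is absent, so KulB is inactive.
With repressor ZorG bound, *haxN* is not transcribed.
So HaxN is not produced.
With no repressor bound, *sibA* is transcribed.
So SibA is produced and active.
With repressor SibA bound, *kosW* is not transcribed.
So KosW is not produced.
Diaminopimelate is absent, so HolR is active.
Shikimate is present, so PexN is inactive.
No repressor is bound and HolR is active, so *elnC* is transcribed.
So ElnC is produced and active.
Mn²⁺ is present, so KosQ is inactive.
Required activator KosQ is absent, so *velX* is not transcribed.
So VelX is not produced.
With repressor ElnC bound, *zorA* is not transcribed.
So ZorA is not produced.
Required activator ZorA is absent, so *kepP* is not transcribed.
So KepP is not produced.
Required activator KepP is absent, so *sovB* is not transcribed.
So SovB is not produced.
With no repressor bound, *jovV* is transcribed.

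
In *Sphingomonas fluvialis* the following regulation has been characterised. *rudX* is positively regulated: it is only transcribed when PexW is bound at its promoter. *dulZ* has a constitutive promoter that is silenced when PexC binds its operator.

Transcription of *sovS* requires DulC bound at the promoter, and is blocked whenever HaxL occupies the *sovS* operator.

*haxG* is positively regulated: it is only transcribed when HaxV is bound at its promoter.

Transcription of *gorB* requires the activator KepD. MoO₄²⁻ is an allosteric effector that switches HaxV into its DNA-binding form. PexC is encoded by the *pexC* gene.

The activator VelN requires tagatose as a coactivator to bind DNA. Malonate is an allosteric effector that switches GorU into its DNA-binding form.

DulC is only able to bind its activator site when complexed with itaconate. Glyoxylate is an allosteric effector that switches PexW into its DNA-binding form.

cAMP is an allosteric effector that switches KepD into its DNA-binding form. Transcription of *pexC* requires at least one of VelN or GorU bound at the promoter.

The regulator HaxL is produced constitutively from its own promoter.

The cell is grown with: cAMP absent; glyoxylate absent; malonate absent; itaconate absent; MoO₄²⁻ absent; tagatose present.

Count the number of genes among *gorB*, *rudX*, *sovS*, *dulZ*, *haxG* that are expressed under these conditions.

cAMP is absent, so KepD is inactive.
Required activator KepD is absent, so *gorB* is not transcribed.
→ *gorB* is OFF.
Glyoxylate is absent, so PexW is inactive.
Required activator PexW is absent, so *rudX* is not transcribed.
→ *rudX* is OFF.
Itaconate is absent, so DulC is inactive.
HaxL is produced constitutively and is active.
With repressor HaxL bound, *sovS* is not transcribed.
→ *sovS* is OFF.
Tagatose is present, so VelN is active.
Malonate is absent, so GorU is inactive.
Activator VelN is present, so *pexC* is transcribed.
So PexC is produced and active.
With repressor PexC bound, *dulZ* is not transcribed.
→ *dulZ* is OFF.
MoO₄²⁻ is absent, so HaxV is inactive.
Required activator HaxV is absent, so *haxG* is not transcribed.
→ *haxG* is OFF.
0 of the 5 genes are transcribed.

0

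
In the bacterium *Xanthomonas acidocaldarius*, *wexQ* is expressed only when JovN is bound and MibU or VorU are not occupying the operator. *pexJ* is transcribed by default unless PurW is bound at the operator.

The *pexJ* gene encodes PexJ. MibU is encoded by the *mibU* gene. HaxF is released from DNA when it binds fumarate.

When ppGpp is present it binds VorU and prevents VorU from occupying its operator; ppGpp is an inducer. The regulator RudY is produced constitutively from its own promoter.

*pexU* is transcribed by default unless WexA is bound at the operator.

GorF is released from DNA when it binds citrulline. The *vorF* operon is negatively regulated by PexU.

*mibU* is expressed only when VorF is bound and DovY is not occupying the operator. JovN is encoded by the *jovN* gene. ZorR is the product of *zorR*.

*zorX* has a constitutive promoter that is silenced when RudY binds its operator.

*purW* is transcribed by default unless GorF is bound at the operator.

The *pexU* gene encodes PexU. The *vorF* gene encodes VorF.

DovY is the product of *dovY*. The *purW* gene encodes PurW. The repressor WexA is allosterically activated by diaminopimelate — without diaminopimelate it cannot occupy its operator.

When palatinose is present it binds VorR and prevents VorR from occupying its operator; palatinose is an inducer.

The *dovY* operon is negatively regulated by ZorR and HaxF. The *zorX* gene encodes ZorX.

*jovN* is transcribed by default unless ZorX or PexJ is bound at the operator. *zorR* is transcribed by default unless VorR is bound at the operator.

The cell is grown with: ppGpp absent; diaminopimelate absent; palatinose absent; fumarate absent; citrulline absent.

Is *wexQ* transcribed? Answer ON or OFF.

OFF

RudY is produced constitutively and is active.
With repressor RudY bound, *zorX* is not transcribed.
So ZorX is not produced.
Citrulline is absent, so GorF is active.
With repressor GorF bound, *purW* is not transcribed.
So PurW is not produced.
With no repressor bound, *pexJ* is transcribed.
So PexJ is produced and active.
With repressor PexJ bound, *jovN* is not transcribed.
So JovN is not produced.
Diaminopimelate is absent, so WexA is inactive.
With no repressor bound, *pexU* is transcribed.
So PexU is produced and active.
With repressor PexU bound, *vorF* is not transcribed.
So VorF is not produced.
Palatinose is absent, so VorR is active.
With repressor VorR bound, *zorR* is not transcribed.
So ZorR is not produced.
Fumarate is absent, so HaxF is active.
With repressor HaxF bound, *dovY* is not transcribed.
So DovY is not produced.
Required activator VorF is absent, so *mibU* is not transcribed.
So MibU is not produced.
ppGpp is absent, so VorU is active.
With repressor VorU bound, *wexQ* is not transcribed.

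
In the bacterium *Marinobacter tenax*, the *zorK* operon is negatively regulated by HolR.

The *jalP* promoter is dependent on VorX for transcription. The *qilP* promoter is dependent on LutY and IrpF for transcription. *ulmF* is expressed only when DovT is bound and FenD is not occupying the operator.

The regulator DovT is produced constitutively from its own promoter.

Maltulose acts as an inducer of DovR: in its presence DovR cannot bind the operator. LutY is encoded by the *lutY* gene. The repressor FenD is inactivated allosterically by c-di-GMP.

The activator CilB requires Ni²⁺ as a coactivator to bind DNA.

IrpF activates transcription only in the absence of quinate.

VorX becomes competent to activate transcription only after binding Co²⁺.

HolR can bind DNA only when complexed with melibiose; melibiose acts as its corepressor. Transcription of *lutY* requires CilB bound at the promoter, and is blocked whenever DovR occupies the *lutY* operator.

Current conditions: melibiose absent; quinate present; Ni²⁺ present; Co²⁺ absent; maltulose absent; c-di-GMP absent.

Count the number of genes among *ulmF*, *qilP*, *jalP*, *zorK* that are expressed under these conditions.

1

DovT is produced constitutively and is active.
c-di-GMP is absent, so FenD is active.
With repressor FenD bound, *ulmF* is not transcribed.
→ *ulmF* is OFF.
Ni²⁺ is present, so CilB is active.
Maltulose is absent, so DovR is active.
With repressor DovR bound, *lutY* is not transcribed.
So LutY is not produced.
Quinate is present, so IrpF is inactive.
Required activator LutY is absent, so *qilP* is not transcribed.
→ *qilP* is OFF.
Co²⁺ is absent, so VorX is inactive.
Required activator VorX is absent, so *jalP* is not transcribed.
→ *jalP* is OFF.
Melibiose is absent, so HolR is inactive.
With no repressor bound, *zorK* is transcribed.
→ *zorK* is ON.
1 of the 4 genes is transcribed.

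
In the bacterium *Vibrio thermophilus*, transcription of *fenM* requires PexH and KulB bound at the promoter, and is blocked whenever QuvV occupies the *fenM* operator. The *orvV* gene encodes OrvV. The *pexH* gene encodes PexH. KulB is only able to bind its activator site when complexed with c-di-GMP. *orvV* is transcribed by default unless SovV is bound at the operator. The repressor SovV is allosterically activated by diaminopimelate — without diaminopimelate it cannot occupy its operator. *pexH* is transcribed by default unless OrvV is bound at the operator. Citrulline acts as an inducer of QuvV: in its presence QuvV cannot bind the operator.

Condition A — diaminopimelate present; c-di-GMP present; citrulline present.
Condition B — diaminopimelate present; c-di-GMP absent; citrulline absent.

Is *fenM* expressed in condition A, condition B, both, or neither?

Condition A:
Diaminopimelate is present, so SovV is active.
With repressor SovV bound, *orvV* is not transcribed.
So OrvV is not produced.
With no repressor bound, *pexH* is transcribed.
So PexH is produced and active.
c-di-GMP is present, so KulB is active.
Citrulline is present, so QuvV is inactive.
No repressor is bound and PexH and KulB are active, so *fenM* is transcribed.
→ *fenM* is ON in A.
Condition B:
Diaminopimelate is present, so SovV is active.
With repressor SovV bound, *orvV* is not transcribed.
So OrvV is not produced.
With no repressor bound, *pexH* is transcribed.
So PexH is produced and active.
c-di-GMP is absent, so KulB is inactive.
Citrulline is absent, so QuvV is active.
With repressor QuvV bound, *fenM* is not transcribed.
→ *fenM* is OFF in B.

A only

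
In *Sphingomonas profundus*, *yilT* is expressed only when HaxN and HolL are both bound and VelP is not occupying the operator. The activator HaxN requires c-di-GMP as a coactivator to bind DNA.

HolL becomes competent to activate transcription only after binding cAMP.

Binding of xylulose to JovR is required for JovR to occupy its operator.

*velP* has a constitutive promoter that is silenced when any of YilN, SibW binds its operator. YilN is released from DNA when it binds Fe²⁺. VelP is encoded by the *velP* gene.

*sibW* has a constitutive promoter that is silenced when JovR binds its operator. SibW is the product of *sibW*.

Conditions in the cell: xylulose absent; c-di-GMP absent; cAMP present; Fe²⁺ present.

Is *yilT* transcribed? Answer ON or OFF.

OFF

c-di-GMP is absent, so HaxN is inactive.
Fe²⁺ is present, so YilN is inactive.
Xylulose is absent, so JovR is inactive.
With no repressor bound, *sibW* is transcribed.
So SibW is produced and active.
With repressor SibW bound, *velP* is not transcribed.
So VelP is not produced.
cAMP is present, so HolL is active.
Required activator HaxN is absent, so *yilT* is not transcribed.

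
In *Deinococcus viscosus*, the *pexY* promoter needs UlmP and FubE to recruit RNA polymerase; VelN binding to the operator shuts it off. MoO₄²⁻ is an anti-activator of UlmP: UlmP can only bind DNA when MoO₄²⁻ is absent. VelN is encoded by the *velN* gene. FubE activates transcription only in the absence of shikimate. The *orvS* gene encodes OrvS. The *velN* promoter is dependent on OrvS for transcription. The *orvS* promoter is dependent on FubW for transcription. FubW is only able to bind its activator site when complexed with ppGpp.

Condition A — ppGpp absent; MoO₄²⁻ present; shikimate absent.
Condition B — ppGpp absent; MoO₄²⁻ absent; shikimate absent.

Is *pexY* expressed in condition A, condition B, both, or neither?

Condition A:
ppGpp is absent, so FubW is inactive.
Required activator FubW is absent, so *orvS* is not transcribed.
So OrvS is not produced.
Required activator OrvS is absent, so *velN* is not transcribed.
So VelN is not produced.
MoO₄²⁻ is present, so UlmP is inactive.
Shikimate is absent, so FubE is active.
Required activator UlmP is absent, so *pexY* is not transcribed.
→ *pexY* is OFF in A.
Condition B:
ppGpp is absent, so FubW is inactive.
Required activator FubW is absent, so *orvS* is not transcribed.
So OrvS is not produced.
Required activator OrvS is absent, so *velN* is not transcribed.
So VelN is not produced.
MoO₄²⁻ is absent, so UlmP is active.
Shikimate is absent, so FubE is active.
No repressor is bound and UlmP and FubE are active, so *pexY* is transcribed.
→ *pexY* is ON in B.

B only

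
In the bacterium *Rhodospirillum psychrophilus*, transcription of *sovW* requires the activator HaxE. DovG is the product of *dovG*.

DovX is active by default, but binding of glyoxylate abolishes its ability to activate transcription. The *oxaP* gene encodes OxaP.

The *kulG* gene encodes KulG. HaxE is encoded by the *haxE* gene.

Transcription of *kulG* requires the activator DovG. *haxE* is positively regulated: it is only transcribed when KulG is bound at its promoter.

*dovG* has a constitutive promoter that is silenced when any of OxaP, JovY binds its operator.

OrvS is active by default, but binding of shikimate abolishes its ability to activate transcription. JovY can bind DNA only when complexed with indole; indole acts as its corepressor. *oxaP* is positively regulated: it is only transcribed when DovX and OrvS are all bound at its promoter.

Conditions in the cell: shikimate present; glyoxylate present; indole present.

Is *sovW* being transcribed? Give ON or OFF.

OFF

Glyoxylate is present, so DovX is inactive.
Shikimate is present, so OrvS is inactive.
Required activator DovX is absent, so *oxaP* is not transcribed.
So OxaP is not produced.
Indole is present, so JovY is active.
With repressor JovY bound, *dovG* is not transcribed.
So DovG is not produced.
Required activator DovG is absent, so *kulG* is not transcribed.
So KulG is not produced.
Required activator KulG is absent, so *haxE* is not transcribed.
So HaxE is not produced.
Required activator HaxE is absent, so *sovW* is not transcribed.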